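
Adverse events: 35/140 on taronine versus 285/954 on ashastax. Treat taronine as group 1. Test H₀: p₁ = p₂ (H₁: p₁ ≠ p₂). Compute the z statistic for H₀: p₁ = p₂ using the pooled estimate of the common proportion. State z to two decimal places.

z = -1.18

p̂₁ = 35/140 ≈ 0.2500, p̂₂ = 285/954 ≈ 0.2987.
Pooled p̂ = (35+285)/(140+954) = 320/1094 = 0.2925.
SE = √(p̂(1−p̂)(1/n₁+1/n₂)) = √(0.2925·0.7075·0.00819108) = √(0.00169511) = 0.0412.
z = (0.2500 − 0.2987)/0.0412 = -0.0487/0.0412 = -1.18.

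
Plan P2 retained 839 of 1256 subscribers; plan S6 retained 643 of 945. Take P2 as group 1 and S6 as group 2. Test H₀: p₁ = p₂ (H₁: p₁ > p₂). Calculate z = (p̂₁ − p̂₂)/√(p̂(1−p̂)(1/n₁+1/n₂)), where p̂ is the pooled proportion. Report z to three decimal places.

z = -0.615

p̂₁ = 839/1256 ≈ 0.66799, p̂₂ = 643/945 ≈ 0.68042.
Pooled p̂ = (839+643)/(1256+945) = 1482/2201 = 0.67333.
SE = √(p̂(1−p̂)(1/n₁+1/n₂)) = √(0.67333·0.32667·0.00185438) = √(0.000407883) = 0.02020.
z = (0.66799 − 0.68042)/0.02020 = -0.01243/0.02020 = -0.615.
p-value = P(Z > -0.615) ≈ 0.7309.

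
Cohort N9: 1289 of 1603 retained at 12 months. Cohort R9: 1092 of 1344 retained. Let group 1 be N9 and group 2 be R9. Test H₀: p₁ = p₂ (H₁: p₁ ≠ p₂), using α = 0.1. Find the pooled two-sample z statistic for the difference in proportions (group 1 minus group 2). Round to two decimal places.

p̂₁ = 1289/1603 ≈ 0.8041, p̂₂ = 1092/1344 ≈ 0.8125.
Pooled p̂ = (1289+1092)/(1603+1344) = 2381/2947 = 0.8079.
SE = √(p̂(1−p̂)(1/n₁+1/n₂)) = √(0.8079·0.1921·0.00136788) = √(0.000212257) = 0.0146.
z = (0.8041 − 0.8125)/0.0146 = -0.0084/0.0146 = -0.58.
p-value = 2·P(Z > 0.575) ≈ 0.5650; since p > α = 0.1, fail to reject H₀.

z = -0.58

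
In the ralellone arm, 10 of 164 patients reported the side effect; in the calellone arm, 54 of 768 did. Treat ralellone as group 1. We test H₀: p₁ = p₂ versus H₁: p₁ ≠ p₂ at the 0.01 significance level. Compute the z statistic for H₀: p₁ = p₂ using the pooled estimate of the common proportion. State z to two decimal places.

z = -0.43

p̂₁ = 10/164 = 0.0610, p̂₂ = 54/768 = 0.0703.
Pooled p̂ = (10+54)/(164+768) = 64/932 = 0.0687.
SE = √(p̂(1−p̂)(1/n₁+1/n₂)) = √(0.0687·0.9313·0.00739964) = √(0.000473237) = 0.0218.
z = (0.0610 − 0.0703)/0.0218 = -0.0093/0.0218 = -0.43.
Two-sided p-value ≈ 2·Φ(−0.429) = 0.6678. With α = 0.01, fail to reject H₀.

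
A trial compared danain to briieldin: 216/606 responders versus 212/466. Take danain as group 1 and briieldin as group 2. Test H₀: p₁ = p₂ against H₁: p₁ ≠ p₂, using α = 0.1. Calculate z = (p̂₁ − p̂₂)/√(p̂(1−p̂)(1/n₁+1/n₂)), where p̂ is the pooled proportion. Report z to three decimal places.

z = -3.264

p̂₁ = 216/606 ≈ 0.356436, p̂₂ = 212/466 ≈ 0.454936.
Pooled p̂ = (216+212)/(606+466) = 428/1072 = 0.399254.
SE = √(0.23985 × 0.00379609) = 0.030174.
z = (0.356436 − 0.454936)/0.030174 = -0.098500/0.030174 = -3.264.
p-value = 2·P(Z > 3.264) ≈ 0.0011; since p < α = 0.1, reject H₀.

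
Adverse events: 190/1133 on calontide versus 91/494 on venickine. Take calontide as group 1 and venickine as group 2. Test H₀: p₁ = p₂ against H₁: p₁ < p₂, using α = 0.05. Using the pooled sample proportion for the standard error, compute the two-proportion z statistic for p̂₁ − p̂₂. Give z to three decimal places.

p̂₁ = 190/1133 ≈ 0.16770, p̂₂ = 91/494 ≈ 0.18421.
Pooled p̂ = (190+91)/(1133+494) = 281/1627 = 0.17271.
SE = √(p̂(1−p̂)(1/n₁+1/n₂)) = √(0.17271·0.82729·0.0029069) = √(0.000415343) = 0.02038.
z = (0.16770 − 0.18421)/0.02038 = -0.01651/0.02038 = -0.810.
p-value = P(Z < -0.810) ≈ 0.2089, so at α = 0.05 we fail to reject H₀.

z = -0.810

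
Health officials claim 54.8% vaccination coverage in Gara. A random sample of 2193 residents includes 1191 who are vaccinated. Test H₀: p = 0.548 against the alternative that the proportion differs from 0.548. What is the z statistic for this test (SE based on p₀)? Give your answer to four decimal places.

z = -0.4618

p̂ = 1191/2193 = 0.543092.
Under H₀, SE = √(0.548·0.452/2193) = √(0.000112948) = 0.010628.
z = (0.543092 − 0.548)/0.010628 = -0.004908/0.010628 = -0.4618.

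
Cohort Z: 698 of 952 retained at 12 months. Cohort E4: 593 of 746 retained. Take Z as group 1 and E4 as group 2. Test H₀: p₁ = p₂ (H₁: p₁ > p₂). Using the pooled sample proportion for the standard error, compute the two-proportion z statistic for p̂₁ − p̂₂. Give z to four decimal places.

p̂₁ = 698/952 = 0.733193, p̂₂ = 593/746 = 0.794906.
Pooled p̂ = (698+593)/(952+746) = 1291/1698 = 0.760306.
SE = √(p̂(1−p̂)(1/n₁+1/n₂)) = √(0.760306·0.239694·0.0023909) = √(0.00043572) = 0.020874.
z = (0.733193 − 0.794906)/0.020874 = -0.061713/0.020874 = -2.9565.
p-value = P(Z > -2.956) ≈ 0.9984.

z = -2.9565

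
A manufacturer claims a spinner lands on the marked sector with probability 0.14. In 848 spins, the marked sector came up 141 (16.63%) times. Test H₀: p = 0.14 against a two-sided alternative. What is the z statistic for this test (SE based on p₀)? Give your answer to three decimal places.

z = 2.205

p̂ = 141/848 ≈ 0.166274.
Under H₀, SE = √(0.14·0.86/848) = √(0.000141981) = 0.011916.
z = (0.166274 − 0.14)/0.011916 = 0.026274/0.011916 = 2.205.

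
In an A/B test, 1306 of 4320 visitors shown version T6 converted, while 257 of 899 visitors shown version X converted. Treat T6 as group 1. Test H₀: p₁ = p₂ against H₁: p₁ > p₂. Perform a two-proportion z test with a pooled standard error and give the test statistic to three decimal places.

z = 0.979

p̂₁ = 1306/4320 ≈ 0.30231, p̂₂ = 257/899 ≈ 0.28587.
Pooled p̂ = (1306+257)/(4320+899) = 1563/5219 = 0.29948.
SE = √(0.209793 × 0.00134383) = 0.01679.
z = (0.30231 − 0.28587)/0.01679 = 0.01644/0.01679 = 0.979.
p-value = P(Z > 0.979) ≈ 0.1637.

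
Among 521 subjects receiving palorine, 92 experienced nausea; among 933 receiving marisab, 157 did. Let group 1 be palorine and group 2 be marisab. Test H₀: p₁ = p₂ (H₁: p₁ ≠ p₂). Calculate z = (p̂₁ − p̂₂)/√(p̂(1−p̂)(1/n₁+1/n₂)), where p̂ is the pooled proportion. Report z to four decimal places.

z = 0.4033

p̂₁ = 92/521 = 0.176583, p̂₂ = 157/933 = 0.168274.
Pooled p̂ = (92+157)/(521+933) = 249/1454 = 0.171252.
SE = √(p̂(1−p̂)(1/n₁+1/n₂)) = √(0.171252·0.828748·0.0029912) = √(0.000424524) = 0.020604.
z = (0.176583 − 0.168274)/0.020604 = 0.008309/0.020604 = 0.4033.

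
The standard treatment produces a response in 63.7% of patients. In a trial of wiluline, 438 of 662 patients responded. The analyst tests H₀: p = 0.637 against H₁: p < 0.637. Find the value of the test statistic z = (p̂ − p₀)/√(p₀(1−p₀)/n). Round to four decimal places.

p̂ = 438/662 ≈ 0.661631.
SE = √(p₀(1−p₀)/n) = √(0.23123/662) = 0.018689.
z = (0.661631 − 0.637)/0.018689 = 0.024631/0.018689 = 1.3179.

z = 1.3179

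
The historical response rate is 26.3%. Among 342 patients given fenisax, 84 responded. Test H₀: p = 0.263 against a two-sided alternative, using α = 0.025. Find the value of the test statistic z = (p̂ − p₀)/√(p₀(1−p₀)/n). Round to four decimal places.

z = -0.7303

p̂ = 84/342 ≈ 0.245614.
SE = √(p₀(1−p₀)/n) = √(0.19383/342) = 0.023807.
z = (0.245614 − 0.263)/0.023807 = -0.017386/0.023807 = -0.7303.
Two-sided p-value ≈ 2·Φ(−0.730) = 0.4652. With α = 0.025, fail to reject H₀.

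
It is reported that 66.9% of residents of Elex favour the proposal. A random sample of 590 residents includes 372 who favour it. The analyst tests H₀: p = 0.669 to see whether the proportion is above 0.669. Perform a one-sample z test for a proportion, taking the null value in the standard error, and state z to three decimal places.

z = -1.987

p̂ = 372/590 = 0.63051.
Under H₀, SE = √(0.669·0.331/590) = √(0.00037532) = 0.01937.
z = (0.63051 − 0.669)/0.01937 = -0.03849/0.01937 = -1.987.
p-value = P(Z > -1.987) ≈ 0.9765.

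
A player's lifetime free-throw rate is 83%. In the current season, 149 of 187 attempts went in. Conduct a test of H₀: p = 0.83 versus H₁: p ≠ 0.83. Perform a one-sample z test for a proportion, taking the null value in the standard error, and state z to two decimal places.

z = -1.21

p̂ = 149/187 ≈ 0.7968.
Under H₀, SE = √(0.83·0.17/187) = √(0.000754545) = 0.0275.
z = (0.7968 − 0.83)/0.0275 = -0.0332/0.0275 = -1.21.
Two-sided p-value ≈ 2·Φ(−1.209) = 0.2267.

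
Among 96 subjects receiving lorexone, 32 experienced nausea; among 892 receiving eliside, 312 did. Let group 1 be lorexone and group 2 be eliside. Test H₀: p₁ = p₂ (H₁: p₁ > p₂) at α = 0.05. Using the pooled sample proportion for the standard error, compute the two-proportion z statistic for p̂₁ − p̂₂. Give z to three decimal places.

z = -0.321

p̂₁ = 32/96 = 0.33333, p̂₂ = 312/892 = 0.34978.
Pooled p̂ = (32+312)/(96+892) = 344/988 = 0.34818.
SE = √(0.22695 × 0.0115377) = 0.05117.
z = (0.33333 − 0.34978)/0.05117 = -0.01645/0.05117 = -0.321.
p-value = P(Z > -0.321) ≈ 0.6260; since p > α = 0.05, fail to reject H₀.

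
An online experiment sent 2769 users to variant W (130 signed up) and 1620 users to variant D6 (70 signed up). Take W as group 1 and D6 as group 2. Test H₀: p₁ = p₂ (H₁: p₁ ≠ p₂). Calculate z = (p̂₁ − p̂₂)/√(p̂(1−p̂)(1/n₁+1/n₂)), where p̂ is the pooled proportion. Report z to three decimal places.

z = 0.573

p̂₁ = 130/2769 ≈ 0.046948, p̂₂ = 70/1620 ≈ 0.043210.
Pooled p̂ = (130+70)/(2769+1620) = 200/4389 = 0.045568.
SE = √(0.043492 × 0.000978425) = 0.006523.
z = (0.046948 − 0.043210)/0.006523 = 0.003738/0.006523 = 0.573.
Two-sided p-value ≈ 2·Φ(−0.573) = 0.5666.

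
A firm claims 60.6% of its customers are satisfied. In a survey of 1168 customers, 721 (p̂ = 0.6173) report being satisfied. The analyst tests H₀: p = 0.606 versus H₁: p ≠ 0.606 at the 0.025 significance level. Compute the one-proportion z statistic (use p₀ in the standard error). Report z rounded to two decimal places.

z = 0.79

p̂ = 721/1168 ≈ 0.6173.
Under H₀, SE = √(0.606·0.394/1168) = √(0.000204421) = 0.0143.
z = (0.6173 − 0.606)/0.0143 = 0.0113/0.0143 = 0.79.
p-value = 2·P(Z > 0.790) ≈ 0.4296. With α = 0.025, fail to reject H₀.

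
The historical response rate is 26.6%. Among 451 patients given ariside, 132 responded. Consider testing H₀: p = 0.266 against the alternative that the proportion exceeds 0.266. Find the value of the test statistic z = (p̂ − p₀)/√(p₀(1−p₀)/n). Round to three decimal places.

z = 1.282

p̂ = 132/451 ≈ 0.29268.
SE = √(p₀(1−p₀)/n) = √(0.19524/451) = 0.02081.
z = (0.29268 − 0.266)/0.02081 = 0.02668/0.02081 = 1.282.
p-value = P(Z > 1.282) ≈ 0.0998.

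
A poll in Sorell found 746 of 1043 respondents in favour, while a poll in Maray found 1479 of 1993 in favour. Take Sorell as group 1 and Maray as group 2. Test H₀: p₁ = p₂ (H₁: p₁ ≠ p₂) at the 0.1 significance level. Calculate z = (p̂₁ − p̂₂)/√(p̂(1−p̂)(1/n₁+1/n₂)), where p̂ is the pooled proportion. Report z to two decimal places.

p̂₁ = 746/1043 ≈ 0.7152, p̂₂ = 1479/1993 ≈ 0.7421.
Pooled p̂ = (746+1479)/(1043+1993) = 2225/3036 = 0.7329.
SE = √(0.195771 × 0.00146053) = 0.0169.
z = (0.7152 − 0.7421)/0.0169 = -0.0269/0.0169 = -1.59.
p-value = 2·P(Z > 1.588) ≈ 0.1123, so at α = 0.1 we fail to reject H₀.

z = -1.59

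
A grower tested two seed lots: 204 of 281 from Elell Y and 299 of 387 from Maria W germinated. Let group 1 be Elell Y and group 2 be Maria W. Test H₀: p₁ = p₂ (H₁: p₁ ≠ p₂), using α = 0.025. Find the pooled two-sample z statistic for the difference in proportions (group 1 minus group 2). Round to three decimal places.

p̂₁ = 204/281 ≈ 0.72598, p̂₂ = 299/387 ≈ 0.77261.
Pooled p̂ = (204+299)/(281+387) = 503/668 = 0.75299.
SE = √(0.185994 × 0.0061427) = 0.03380.
z = (0.72598 − 0.77261)/0.03380 = -0.04663/0.03380 = -1.380.
p-value = 2·P(Z > 1.380) ≈ 0.1677; since p > α = 0.025, fail to reject H₀.

z = -1.380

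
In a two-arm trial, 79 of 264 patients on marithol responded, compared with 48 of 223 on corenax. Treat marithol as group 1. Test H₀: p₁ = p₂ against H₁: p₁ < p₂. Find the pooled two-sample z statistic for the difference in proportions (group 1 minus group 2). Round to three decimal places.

z = 2.103

p̂₁ = 79/264 = 0.29924, p̂₂ = 48/223 = 0.21525.
Pooled p̂ = (79+48)/(264+223) = 127/487 = 0.26078.
SE = √(0.192774 × 0.00827218) = 0.03993.
z = (0.29924 − 0.21525)/0.03993 = 0.08399/0.03993 = 2.103.
p-value = P(Z < 2.103) ≈ 0.9823.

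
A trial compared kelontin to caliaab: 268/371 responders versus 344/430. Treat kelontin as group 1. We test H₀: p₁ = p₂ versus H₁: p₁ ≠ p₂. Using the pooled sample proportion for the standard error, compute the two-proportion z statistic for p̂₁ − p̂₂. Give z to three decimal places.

p̂₁ = 268/371 ≈ 0.72237, p̂₂ = 344/430 ≈ 0.80000.
Pooled p̂ = (268+344)/(371+430) = 612/801 = 0.76404.
SE = √(p̂(1−p̂)(1/n₁+1/n₂)) = √(0.76404·0.23596·0.005021) = √(0.000905187) = 0.03009.
z = (0.72237 − 0.80000)/0.03009 = -0.07763/0.03009 = -2.580.

z = -2.580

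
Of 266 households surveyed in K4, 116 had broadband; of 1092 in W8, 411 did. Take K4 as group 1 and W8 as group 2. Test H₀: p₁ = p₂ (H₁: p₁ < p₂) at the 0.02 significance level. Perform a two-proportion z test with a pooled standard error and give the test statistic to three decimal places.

z = 1.792

p̂₁ = 116/266 = 0.43609, p̂₂ = 411/1092 = 0.37637.
Pooled p̂ = (116+411)/(266+1092) = 527/1358 = 0.38807.
SE = √(p̂(1−p̂)(1/n₁+1/n₂)) = √(0.38807·0.61193·0.00467515) = √(0.00111022) = 0.03332.
z = (0.43609 − 0.37637)/0.03332 = 0.05972/0.03332 = 1.792.
p-value = P(Z < 1.792) ≈ 0.9635. With α = 0.02, fail to reject H₀.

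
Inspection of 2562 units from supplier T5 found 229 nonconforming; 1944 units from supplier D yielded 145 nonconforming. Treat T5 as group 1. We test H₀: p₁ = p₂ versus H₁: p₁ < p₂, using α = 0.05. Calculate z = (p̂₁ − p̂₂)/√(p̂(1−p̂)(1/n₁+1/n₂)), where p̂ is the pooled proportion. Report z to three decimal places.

p̂₁ = 229/2562 = 0.089383, p̂₂ = 145/1944 = 0.074588.
Pooled p̂ = (229+145)/(2562+1944) = 374/4506 = 0.083000.
SE = √(0.0761114 × 0.000904723) = 0.008298.
z = (0.089383 − 0.074588)/0.008298 = 0.014795/0.008298 = 1.783.
p-value = P(Z < 1.783) ≈ 0.9627, so at α = 0.05 we fail to reject H₀.

z = 1.783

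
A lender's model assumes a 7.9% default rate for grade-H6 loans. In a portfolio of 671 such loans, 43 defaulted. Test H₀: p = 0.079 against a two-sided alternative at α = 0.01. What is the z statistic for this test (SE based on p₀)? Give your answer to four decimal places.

p̂ = 43/671 ≈ 0.064083.
Standard error under H₀: √(0.079×0.921/671) = 0.010413.
z = (0.064083 − 0.079)/0.010413 = -0.014917/0.010413 = -1.4325.
Two-sided p-value ≈ 2·Φ(−1.432) = 0.1520. With α = 0.01, fail to reject H₀.

z = -1.4325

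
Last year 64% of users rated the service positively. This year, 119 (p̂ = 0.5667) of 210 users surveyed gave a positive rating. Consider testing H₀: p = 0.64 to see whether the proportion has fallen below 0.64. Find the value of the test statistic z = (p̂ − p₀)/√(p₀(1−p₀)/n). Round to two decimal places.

z = -2.21

p̂ = 119/210 = 0.5667.
SE = √(p₀(1−p₀)/n) = √(0.2304/210) = 0.0331.
z = (0.5667 − 0.64)/0.0331 = -0.0733/0.0331 = -2.21.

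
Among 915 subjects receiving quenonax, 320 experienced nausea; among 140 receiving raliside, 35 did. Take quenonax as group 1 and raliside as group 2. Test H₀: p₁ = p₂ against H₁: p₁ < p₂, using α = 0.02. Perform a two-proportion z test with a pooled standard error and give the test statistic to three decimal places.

p̂₁ = 320/915 = 0.34973, p̂₂ = 35/140 = 0.25000.
Pooled p̂ = (320+35)/(915+140) = 355/1055 = 0.33649.
SE = √(0.223265 × 0.00823575) = 0.04288.
z = (0.34973 − 0.25000)/0.04288 = 0.09973/0.04288 = 2.326.
p-value = P(Z < 2.326) ≈ 0.9900, so at α = 0.02 we fail to reject H₀.

z = 2.326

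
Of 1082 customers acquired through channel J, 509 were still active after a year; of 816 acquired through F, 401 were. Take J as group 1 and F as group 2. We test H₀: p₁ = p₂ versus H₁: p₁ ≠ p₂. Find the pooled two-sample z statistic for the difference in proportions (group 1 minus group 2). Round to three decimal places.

z = -0.906

p̂₁ = 509/1082 ≈ 0.47043, p̂₂ = 401/816 ≈ 0.49142.
Pooled p̂ = (509+401)/(1082+816) = 910/1898 = 0.47945.
SE = √(p̂(1−p̂)(1/n₁+1/n₂)) = √(0.47945·0.52055·0.0021497) = √(0.000536519) = 0.02316.
z = (0.47043 − 0.49142)/0.02316 = -0.02099/0.02316 = -0.906.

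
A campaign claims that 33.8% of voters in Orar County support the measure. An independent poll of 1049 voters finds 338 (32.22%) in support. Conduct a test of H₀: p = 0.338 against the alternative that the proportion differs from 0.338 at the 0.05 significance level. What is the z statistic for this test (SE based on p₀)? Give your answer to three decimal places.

p̂ = 338/1049 = 0.322212.
SE = √(p₀(1−p₀)/n) = √(0.22376/1049) = 0.014605.
z = (0.322212 − 0.338)/0.014605 = -0.015788/0.014605 = -1.081.
Two-sided p-value ≈ 2·Φ(−1.081) = 0.2797. With α = 0.05, fail to reject H₀.

z = -1.081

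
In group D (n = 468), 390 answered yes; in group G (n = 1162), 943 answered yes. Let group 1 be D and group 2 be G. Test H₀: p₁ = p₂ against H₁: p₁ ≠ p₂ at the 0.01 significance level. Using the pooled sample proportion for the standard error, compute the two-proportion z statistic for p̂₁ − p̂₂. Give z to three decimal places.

p̂₁ = 390/468 ≈ 0.83333, p̂₂ = 943/1162 ≈ 0.81153.
Pooled p̂ = (390+943)/(468+1162) = 1333/1630 = 0.81779.
SE = √(p̂(1−p̂)(1/n₁+1/n₂)) = √(0.81779·0.18221·0.00299734) = √(0.000446629) = 0.02113.
z = (0.83333 − 0.81153)/0.02113 = 0.02180/0.02113 = 1.032.
Two-sided p-value ≈ 2·Φ(−1.032) = 0.3023, so at α = 0.01 we fail to reject H₀.

z = 1.032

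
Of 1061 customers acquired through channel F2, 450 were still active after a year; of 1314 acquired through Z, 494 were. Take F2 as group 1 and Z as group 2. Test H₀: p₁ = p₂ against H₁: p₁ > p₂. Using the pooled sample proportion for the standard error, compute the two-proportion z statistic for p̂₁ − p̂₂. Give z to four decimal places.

p̂₁ = 450/1061 = 0.424128, p̂₂ = 494/1314 = 0.375951.
Pooled p̂ = (450+494)/(1061+1314) = 944/2375 = 0.397474.
SE = √(0.239488 × 0.00170354) = 0.020198.
z = (0.424128 − 0.375951)/0.020198 = 0.048177/0.020198 = 2.3852.
p-value = P(Z > 2.385) ≈ 0.0085.

z = 2.3852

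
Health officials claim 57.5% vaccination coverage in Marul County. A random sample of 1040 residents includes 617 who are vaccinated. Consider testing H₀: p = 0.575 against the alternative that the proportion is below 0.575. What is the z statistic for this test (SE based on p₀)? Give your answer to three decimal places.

p̂ = 617/1040 = 0.59327.
Standard error under H₀: √(0.575×0.425/1040) = 0.01533.
z = (0.59327 − 0.575)/0.01533 = 0.01827/0.01533 = 1.192.
p-value = P(Z < 1.192) ≈ 0.8833.

z = 1.192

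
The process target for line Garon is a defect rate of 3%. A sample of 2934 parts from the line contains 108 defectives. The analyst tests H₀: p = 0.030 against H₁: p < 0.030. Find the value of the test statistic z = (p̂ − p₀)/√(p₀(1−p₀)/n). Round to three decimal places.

z = 2.162

p̂ = 108/2934 = 0.03681.
SE = √(p₀(1−p₀)/n) = √(0.0291/2934) = 0.00315.
z = (0.03681 − 0.03)/0.00315 = 0.00681/0.00315 = 2.162.
p-value = P(Z < 2.162) ≈ 0.9847.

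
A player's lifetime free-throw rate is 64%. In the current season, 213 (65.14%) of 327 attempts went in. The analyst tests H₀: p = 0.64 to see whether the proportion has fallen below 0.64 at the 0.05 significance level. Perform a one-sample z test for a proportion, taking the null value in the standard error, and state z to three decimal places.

p̂ = 213/327 ≈ 0.65138.
Under H₀, SE = √(0.64·0.36/327) = √(0.000704587) = 0.02654.
z = (0.65138 − 0.64)/0.02654 = 0.01138/0.02654 = 0.429.
p-value = P(Z < 0.429) ≈ 0.6659; since p > α = 0.05, fail to reject H₀.

z = 0.429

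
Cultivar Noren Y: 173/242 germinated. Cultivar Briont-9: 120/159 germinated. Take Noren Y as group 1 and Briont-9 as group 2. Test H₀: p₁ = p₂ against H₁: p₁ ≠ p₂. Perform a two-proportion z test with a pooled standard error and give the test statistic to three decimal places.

z = -0.880

p̂₁ = 173/242 ≈ 0.71488, p̂₂ = 120/159 ≈ 0.75472.
Pooled p̂ = (173+120)/(242+159) = 293/401 = 0.73067.
SE = √(0.19679 × 0.0104215) = 0.04529.
z = (0.71488 − 0.75472)/0.04529 = -0.03984/0.04529 = -0.880.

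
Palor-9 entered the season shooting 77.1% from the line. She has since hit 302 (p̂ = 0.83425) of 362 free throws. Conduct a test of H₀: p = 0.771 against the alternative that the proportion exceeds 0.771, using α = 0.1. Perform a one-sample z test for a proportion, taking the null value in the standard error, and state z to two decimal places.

p̂ = 302/362 = 0.8343.
SE = √(p₀(1−p₀)/n) = √(0.17656/362) = 0.0221.
z = (0.8343 − 0.771)/0.0221 = 0.0633/0.0221 = 2.86.
p-value = P(Z > 2.864) ≈ 0.0021, so at α = 0.1 we reject H₀.

z = 2.86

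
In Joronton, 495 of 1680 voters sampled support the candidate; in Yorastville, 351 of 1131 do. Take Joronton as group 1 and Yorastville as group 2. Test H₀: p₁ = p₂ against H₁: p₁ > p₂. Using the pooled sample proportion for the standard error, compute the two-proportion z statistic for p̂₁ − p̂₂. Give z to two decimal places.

z = -0.89

p̂₁ = 495/1680 = 0.2946, p̂₂ = 351/1131 = 0.3103.
Pooled p̂ = (495+351)/(1680+1131) = 846/2811 = 0.3010.
SE = √(0.210383 × 0.00147941) = 0.0176.
z = (0.2946 − 0.3103)/0.0176 = -0.0157/0.0176 = -0.89.
p-value = P(Z > -0.890) ≈ 0.8133.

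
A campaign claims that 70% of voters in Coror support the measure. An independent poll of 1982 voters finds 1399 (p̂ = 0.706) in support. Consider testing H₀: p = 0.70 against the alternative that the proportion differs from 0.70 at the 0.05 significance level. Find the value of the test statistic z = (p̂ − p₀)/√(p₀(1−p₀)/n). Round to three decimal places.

p̂ = 1399/1982 = 0.70585.
SE = √(p₀(1−p₀)/n) = √(0.21/1982) = 0.01029.
z = (0.70585 − 0.7)/0.01029 = 0.00585/0.01029 = 0.569.
Two-sided p-value ≈ 2·Φ(−0.569) = 0.5696; since p > α = 0.05, fail to reject H₀.

z = 0.569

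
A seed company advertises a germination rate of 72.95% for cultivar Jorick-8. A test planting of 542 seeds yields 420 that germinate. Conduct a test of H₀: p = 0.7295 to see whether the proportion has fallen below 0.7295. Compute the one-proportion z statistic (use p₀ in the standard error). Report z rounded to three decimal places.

z = 2.380

p̂ = 420/542 = 0.77491.
Standard error under H₀: √(0.7295×0.2705/542) = 0.01908.
z = (0.77491 − 0.7295)/0.01908 = 0.04541/0.01908 = 2.380.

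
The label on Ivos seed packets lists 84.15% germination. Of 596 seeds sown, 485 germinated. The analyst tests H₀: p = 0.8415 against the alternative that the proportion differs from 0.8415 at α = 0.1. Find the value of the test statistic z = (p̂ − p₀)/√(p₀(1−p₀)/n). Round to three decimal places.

p̂ = 485/596 = 0.81376.
SE = √(p₀(1−p₀)/n) = √(0.13338/596) = 0.01496.
z = (0.81376 − 0.8415)/0.01496 = -0.02774/0.01496 = -1.854.
Two-sided p-value ≈ 2·Φ(−1.854) = 0.0637, so at α = 0.1 we reject H₀.

z = -1.854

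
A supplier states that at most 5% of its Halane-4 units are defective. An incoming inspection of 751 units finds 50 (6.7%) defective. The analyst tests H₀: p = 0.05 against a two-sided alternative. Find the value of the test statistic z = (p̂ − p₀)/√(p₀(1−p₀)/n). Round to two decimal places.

z = 2.08

p̂ = 50/751 = 0.0666.
SE = √(p₀(1−p₀)/n) = √(0.0475/751) = 0.0080.
z = (0.0666 − 0.05)/0.0080 = 0.0166/0.0080 = 2.08.
Two-sided p-value ≈ 2·Φ(−2.085) = 0.0371.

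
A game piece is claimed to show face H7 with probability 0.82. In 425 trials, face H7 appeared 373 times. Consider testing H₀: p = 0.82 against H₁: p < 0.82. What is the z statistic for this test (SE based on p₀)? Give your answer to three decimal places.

z = 3.093

p̂ = 373/425 ≈ 0.87765.
Standard error under H₀: √(0.82×0.18/425) = 0.01864.
z = (0.87765 − 0.82)/0.01864 = 0.05765/0.01864 = 3.093.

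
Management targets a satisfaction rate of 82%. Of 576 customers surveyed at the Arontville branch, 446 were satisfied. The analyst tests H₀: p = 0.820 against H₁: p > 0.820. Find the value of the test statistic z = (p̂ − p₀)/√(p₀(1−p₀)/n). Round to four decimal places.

z = -2.8545

p̂ = 446/576 = 0.7743056.
SE = √(p₀(1−p₀)/n) = √(0.1476/576) = 0.0160078.
z = (0.7743056 − 0.82)/0.0160078 = -0.0456944/0.0160078 = -2.8545.
p-value = P(Z > -2.855) ≈ 0.9978.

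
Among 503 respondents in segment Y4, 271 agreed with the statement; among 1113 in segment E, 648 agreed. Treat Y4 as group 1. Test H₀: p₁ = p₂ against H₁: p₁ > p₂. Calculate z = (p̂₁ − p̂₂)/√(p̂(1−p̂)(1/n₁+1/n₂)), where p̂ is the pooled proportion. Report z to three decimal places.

p̂₁ = 271/503 = 0.538767, p̂₂ = 648/1113 = 0.582210.
Pooled p̂ = (271+648)/(503+1113) = 919/1616 = 0.568688.
SE = √(p̂(1−p̂)(1/n₁+1/n₂)) = √(0.568688·0.431312·0.00288654) = √(0.000708017) = 0.026609.
z = (0.538767 − 0.582210)/0.026609 = -0.043443/0.026609 = -1.633.
p-value = P(Z > -1.633) ≈ 0.9487.

z = -1.633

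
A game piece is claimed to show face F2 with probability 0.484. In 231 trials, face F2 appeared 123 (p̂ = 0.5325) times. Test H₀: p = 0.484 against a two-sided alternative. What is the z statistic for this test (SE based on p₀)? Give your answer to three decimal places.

p̂ = 123/231 ≈ 0.53247.
Under H₀, SE = √(0.484·0.516/231) = √(0.00108114) = 0.03288.
z = (0.53247 − 0.484)/0.03288 = 0.04847/0.03288 = 1.474.
Two-sided p-value ≈ 2·Φ(−1.474) = 0.1405.

z = 1.474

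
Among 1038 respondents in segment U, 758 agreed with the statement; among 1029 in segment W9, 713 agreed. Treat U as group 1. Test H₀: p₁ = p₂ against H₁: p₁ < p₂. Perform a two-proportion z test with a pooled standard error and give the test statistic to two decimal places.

p̂₁ = 758/1038 = 0.73025, p̂₂ = 713/1029 = 0.69291.
Pooled p̂ = (758+713)/(1038+1029) = 1471/2067 = 0.71166.
SE = √(0.2052 × 0.00193521) = 0.01993.
z = (0.73025 − 0.69291)/0.01993 = 0.03734/0.01993 = 1.87.

z = 1.87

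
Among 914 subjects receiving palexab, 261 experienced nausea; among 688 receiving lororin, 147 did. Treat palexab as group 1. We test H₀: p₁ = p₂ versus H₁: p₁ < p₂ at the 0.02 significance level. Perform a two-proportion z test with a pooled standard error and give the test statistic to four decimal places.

z = 3.2694

p̂₁ = 261/914 = 0.285558, p̂₂ = 147/688 = 0.213663.
Pooled p̂ = (261+147)/(914+688) = 408/1602 = 0.254682.
SE = √(0.189819 × 0.00254758) = 0.021990.
z = (0.285558 − 0.213663)/0.021990 = 0.071895/0.021990 = 3.2694.
p-value = P(Z < 3.269) ≈ 0.9995; since p > α = 0.02, fail to reject H₀.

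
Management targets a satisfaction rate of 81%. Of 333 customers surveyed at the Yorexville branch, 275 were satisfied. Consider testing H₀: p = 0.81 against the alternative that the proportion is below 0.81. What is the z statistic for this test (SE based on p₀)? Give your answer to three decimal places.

p̂ = 275/333 = 0.82583.
SE = √(p₀(1−p₀)/n) = √(0.1539/333) = 0.02150.
z = (0.82583 − 0.81)/0.02150 = 0.01583/0.02150 = 0.736.

z = 0.736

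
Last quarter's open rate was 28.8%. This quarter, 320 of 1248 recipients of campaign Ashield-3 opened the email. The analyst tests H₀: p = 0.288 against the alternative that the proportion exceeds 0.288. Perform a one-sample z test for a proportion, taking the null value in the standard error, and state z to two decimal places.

p̂ = 320/1248 = 0.25641.
Standard error under H₀: √(0.288×0.712/1248) = 0.01282.
z = (0.25641 − 0.288)/0.01282 = -0.03159/0.01282 = -2.46.

z = -2.46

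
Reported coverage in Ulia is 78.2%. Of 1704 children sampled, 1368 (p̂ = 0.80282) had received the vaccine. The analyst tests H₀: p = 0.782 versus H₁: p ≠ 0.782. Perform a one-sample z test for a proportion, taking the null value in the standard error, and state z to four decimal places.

p̂ = 1368/1704 ≈ 0.8028169.
Standard error under H₀: √(0.782×0.218/1704) = 0.0100022.
z = (0.8028169 − 0.782)/0.0100022 = 0.0208169/0.0100022 = 2.0812.

z = 2.0812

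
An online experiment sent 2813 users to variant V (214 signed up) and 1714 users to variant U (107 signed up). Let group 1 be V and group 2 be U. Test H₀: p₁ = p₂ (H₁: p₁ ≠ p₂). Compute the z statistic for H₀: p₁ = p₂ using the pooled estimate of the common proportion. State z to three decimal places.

z = 1.735

p̂₁ = 214/2813 = 0.076075, p̂₂ = 107/1714 = 0.062427.
Pooled p̂ = (214+107)/(2813+1714) = 321/4527 = 0.070908.
SE = √(p̂(1−p̂)(1/n₁+1/n₂)) = √(0.070908·0.929092·0.000938923) = √(6.18562e-05) = 0.007865.
z = (0.076075 − 0.062427)/0.007865 = 0.013648/0.007865 = 1.735.
p-value = 2·P(Z > 1.735) ≈ 0.0827.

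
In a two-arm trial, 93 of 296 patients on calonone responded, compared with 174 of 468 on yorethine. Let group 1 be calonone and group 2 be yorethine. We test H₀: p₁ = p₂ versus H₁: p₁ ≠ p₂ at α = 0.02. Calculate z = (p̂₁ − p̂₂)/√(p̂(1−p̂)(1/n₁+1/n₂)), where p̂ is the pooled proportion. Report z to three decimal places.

z = -1.627

p̂₁ = 93/296 ≈ 0.31419, p̂₂ = 174/468 ≈ 0.37179.
Pooled p̂ = (93+174)/(296+468) = 267/764 = 0.34948.
SE = √(p̂(1−p̂)(1/n₁+1/n₂)) = √(0.34948·0.65052·0.00551513) = √(0.00125382) = 0.03541.
z = (0.31419 − 0.37179)/0.03541 = -0.05760/0.03541 = -1.627.
Two-sided p-value ≈ 2·Φ(−1.627) = 0.1038. With α = 0.02, fail to reject H₀.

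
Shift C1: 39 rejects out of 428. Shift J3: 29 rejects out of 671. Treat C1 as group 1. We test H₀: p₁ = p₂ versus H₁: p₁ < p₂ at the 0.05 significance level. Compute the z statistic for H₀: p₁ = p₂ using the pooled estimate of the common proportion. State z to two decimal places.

z = 3.21

p̂₁ = 39/428 = 0.0911, p̂₂ = 29/671 = 0.0432.
Pooled p̂ = (39+29)/(428+671) = 68/1099 = 0.0619.
SE = √(0.058046 × 0.00382676) = 0.0149.
z = (0.0911 − 0.0432)/0.0149 = 0.0479/0.0149 = 3.21.
p-value = P(Z < 3.214) ≈ 0.9993. With α = 0.05, fail to reject H₀.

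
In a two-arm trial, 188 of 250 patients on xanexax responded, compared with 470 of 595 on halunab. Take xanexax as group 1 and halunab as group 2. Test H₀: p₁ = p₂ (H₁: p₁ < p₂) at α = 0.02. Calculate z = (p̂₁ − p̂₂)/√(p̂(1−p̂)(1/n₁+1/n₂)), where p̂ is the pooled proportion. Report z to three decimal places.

z = -1.212

p̂₁ = 188/250 = 0.75200, p̂₂ = 470/595 = 0.78992.
Pooled p̂ = (188+470)/(250+595) = 658/845 = 0.77870.
SE = √(0.172327 × 0.00568067) = 0.03129.
z = (0.75200 − 0.78992)/0.03129 = -0.03792/0.03129 = -1.212.
p-value = P(Z < -1.212) ≈ 0.1128. With α = 0.02, fail to reject H₀.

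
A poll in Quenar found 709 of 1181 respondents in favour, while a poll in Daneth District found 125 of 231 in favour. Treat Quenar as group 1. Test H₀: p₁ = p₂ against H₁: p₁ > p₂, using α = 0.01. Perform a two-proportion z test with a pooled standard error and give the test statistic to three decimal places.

z = 1.674

p̂₁ = 709/1181 = 0.60034, p̂₂ = 125/231 = 0.54113.
Pooled p̂ = (709+125)/(1181+231) = 834/1412 = 0.59065.
SE = √(0.241782 × 0.00517574) = 0.03538.
z = (0.60034 − 0.54113)/0.03538 = 0.05921/0.03538 = 1.674.
p-value = P(Z > 1.674) ≈ 0.0471, so at α = 0.01 we fail to reject H₀.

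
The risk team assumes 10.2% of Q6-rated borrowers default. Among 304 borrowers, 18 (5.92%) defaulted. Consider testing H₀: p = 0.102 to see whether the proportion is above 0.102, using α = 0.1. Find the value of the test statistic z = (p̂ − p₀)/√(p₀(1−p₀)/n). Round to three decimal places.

z = -2.465

p̂ = 18/304 ≈ 0.05921.
Standard error under H₀: √(0.102×0.898/304) = 0.01736.
z = (0.05921 − 0.102)/0.01736 = -0.04279/0.01736 = -2.465.
p-value = P(Z > -2.465) ≈ 0.9932; since p > α = 0.1, fail to reject H₀.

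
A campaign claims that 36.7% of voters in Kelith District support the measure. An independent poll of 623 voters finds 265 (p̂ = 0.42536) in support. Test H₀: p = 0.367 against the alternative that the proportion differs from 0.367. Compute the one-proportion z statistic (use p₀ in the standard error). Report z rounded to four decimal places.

p̂ = 265/623 ≈ 0.425361.
Under H₀, SE = √(0.367·0.633/623) = √(0.000372891) = 0.019310.
z = (0.425361 − 0.367)/0.019310 = 0.058361/0.019310 = 3.0223.

z = 3.0223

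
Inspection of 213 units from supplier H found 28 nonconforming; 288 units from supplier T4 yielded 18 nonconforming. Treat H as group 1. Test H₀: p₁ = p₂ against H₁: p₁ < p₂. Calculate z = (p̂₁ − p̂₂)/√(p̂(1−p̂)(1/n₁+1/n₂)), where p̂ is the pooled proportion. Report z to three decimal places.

p̂₁ = 28/213 = 0.13146, p̂₂ = 18/288 = 0.06250.
Pooled p̂ = (28+18)/(213+288) = 46/501 = 0.09182.
SE = √(0.0833861 × 0.00816706) = 0.02610.
z = (0.13146 − 0.06250)/0.02610 = 0.06896/0.02610 = 2.642.
p-value = P(Z < 2.642) ≈ 0.9959.

z = 2.642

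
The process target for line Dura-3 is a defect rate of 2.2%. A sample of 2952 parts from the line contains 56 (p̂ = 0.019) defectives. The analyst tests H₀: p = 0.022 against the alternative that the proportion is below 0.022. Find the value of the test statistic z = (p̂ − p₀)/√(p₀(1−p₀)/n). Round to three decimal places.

z = -1.122

p̂ = 56/2952 ≈ 0.01897.
Standard error under H₀: √(0.022×0.978/2952) = 0.00270.
z = (0.01897 − 0.022)/0.00270 = -0.00303/0.00270 = -1.122.
p-value = P(Z < -1.122) ≈ 0.1309.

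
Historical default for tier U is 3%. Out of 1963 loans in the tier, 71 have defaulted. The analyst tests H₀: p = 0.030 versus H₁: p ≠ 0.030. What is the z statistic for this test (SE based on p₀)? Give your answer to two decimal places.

z = 1.60

p̂ = 71/1963 = 0.03617.
Under H₀, SE = √(0.03·0.97/1963) = √(1.48242e-05) = 0.00385.
z = (0.03617 − 0.03)/0.00385 = 0.00617/0.00385 = 1.60.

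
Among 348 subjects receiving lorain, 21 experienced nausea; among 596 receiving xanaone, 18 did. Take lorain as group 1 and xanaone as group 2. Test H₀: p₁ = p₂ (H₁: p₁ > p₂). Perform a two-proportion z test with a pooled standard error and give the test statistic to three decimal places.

z = 2.245

p̂₁ = 21/348 = 0.060345, p̂₂ = 18/596 = 0.030201.
Pooled p̂ = (21+18)/(348+596) = 39/944 = 0.041314.
SE = √(0.0396067 × 0.00455142) = 0.013426.
z = (0.060345 − 0.030201)/0.013426 = 0.030144/0.013426 = 2.245.
p-value = P(Z > 2.245) ≈ 0.0124.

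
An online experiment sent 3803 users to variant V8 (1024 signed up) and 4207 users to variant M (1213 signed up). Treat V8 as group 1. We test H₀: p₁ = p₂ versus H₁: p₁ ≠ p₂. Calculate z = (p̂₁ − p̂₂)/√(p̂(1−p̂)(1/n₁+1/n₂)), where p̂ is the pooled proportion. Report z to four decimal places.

z = -1.8995

p̂₁ = 1024/3803 = 0.2692611, p̂₂ = 1213/4207 = 0.2883290.
Pooled p̂ = (1024+1213)/(3803+4207) = 2237/8010 = 0.2792759.
SE = √(0.201281 × 0.000500649) = 0.0100385.
z = (0.2692611 − 0.2883290)/0.0100385 = -0.0190679/0.0100385 = -1.8995.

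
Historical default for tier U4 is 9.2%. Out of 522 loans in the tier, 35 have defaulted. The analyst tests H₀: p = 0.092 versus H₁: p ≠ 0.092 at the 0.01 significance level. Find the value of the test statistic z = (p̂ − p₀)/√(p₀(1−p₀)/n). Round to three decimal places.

p̂ = 35/522 = 0.06705.
Under H₀, SE = √(0.092·0.908/522) = √(0.000160031) = 0.01265.
z = (0.06705 − 0.092)/0.01265 = -0.02495/0.01265 = -1.972.
p-value = 2·P(Z > 1.972) ≈ 0.0486, so at α = 0.01 we fail to reject H₀.

z = -1.972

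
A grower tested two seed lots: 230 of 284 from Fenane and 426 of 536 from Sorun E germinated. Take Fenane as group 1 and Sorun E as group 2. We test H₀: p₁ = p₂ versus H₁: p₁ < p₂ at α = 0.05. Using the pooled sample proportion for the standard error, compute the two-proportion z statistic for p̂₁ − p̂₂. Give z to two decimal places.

z = 0.51

p̂₁ = 230/284 ≈ 0.8099, p̂₂ = 426/536 ≈ 0.7948.
Pooled p̂ = (230+426)/(284+536) = 656/820 = 0.8000.
SE = √(p̂(1−p̂)(1/n₁+1/n₂)) = √(0.8000·0.2000·0.0053868) = √(0.000861888) = 0.0294.
z = (0.8099 − 0.7948)/0.0294 = 0.0151/0.0294 = 0.51.
p-value = P(Z < 0.514) ≈ 0.6963, so at α = 0.05 we fail to reject H₀.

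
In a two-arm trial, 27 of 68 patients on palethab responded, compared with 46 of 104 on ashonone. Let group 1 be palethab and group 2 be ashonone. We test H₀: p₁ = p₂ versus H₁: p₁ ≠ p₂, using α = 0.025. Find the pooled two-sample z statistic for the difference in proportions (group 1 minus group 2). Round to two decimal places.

z = -0.59

p̂₁ = 27/68 = 0.3971, p̂₂ = 46/104 = 0.4423.
Pooled p̂ = (27+46)/(68+104) = 73/172 = 0.4244.
SE = √(p̂(1−p̂)(1/n₁+1/n₂)) = √(0.4244·0.5756·0.0243213) = √(0.00594138) = 0.0771.
z = (0.3971 − 0.4423)/0.0771 = -0.0452/0.0771 = -0.59.
Two-sided p-value ≈ 2·Φ(−0.587) = 0.5572; since p > α = 0.025, fail to reject H₀.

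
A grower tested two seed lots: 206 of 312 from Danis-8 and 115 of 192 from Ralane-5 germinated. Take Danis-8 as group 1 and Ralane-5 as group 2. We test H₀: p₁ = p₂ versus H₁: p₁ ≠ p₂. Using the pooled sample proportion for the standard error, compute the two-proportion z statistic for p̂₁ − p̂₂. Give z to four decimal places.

p̂₁ = 206/312 ≈ 0.660256, p̂₂ = 115/192 ≈ 0.598958.
Pooled p̂ = (206+115)/(312+192) = 321/504 = 0.636905.
SE = √(p̂(1−p̂)(1/n₁+1/n₂)) = √(0.636905·0.363095·0.00841346) = √(0.00194567) = 0.044110.
z = (0.660256 − 0.598958)/0.044110 = 0.061298/0.044110 = 1.3897.

z = 1.3897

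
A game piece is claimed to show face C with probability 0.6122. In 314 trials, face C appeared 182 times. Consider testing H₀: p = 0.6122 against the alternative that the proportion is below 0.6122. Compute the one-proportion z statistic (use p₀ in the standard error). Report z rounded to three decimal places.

z = -1.185

p̂ = 182/314 ≈ 0.57962.
Standard error under H₀: √(0.6122×0.3878/314) = 0.02750.
z = (0.57962 − 0.6122)/0.02750 = -0.03258/0.02750 = -1.185.
p-value = P(Z < -1.185) ≈ 0.1180.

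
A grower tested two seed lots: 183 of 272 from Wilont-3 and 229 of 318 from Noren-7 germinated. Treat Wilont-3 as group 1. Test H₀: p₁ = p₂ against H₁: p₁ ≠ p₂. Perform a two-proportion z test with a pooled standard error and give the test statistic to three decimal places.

z = -1.249

p̂₁ = 183/272 ≈ 0.67279, p̂₂ = 229/318 ≈ 0.72013.
Pooled p̂ = (183+229)/(272+318) = 412/590 = 0.69831.
SE = √(p̂(1−p̂)(1/n₁+1/n₂)) = √(0.69831·0.30169·0.00682112) = √(0.00143704) = 0.03791.
z = (0.67279 − 0.72013)/0.03791 = -0.04734/0.03791 = -1.249.
Two-sided p-value ≈ 2·Φ(−1.249) = 0.2118.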